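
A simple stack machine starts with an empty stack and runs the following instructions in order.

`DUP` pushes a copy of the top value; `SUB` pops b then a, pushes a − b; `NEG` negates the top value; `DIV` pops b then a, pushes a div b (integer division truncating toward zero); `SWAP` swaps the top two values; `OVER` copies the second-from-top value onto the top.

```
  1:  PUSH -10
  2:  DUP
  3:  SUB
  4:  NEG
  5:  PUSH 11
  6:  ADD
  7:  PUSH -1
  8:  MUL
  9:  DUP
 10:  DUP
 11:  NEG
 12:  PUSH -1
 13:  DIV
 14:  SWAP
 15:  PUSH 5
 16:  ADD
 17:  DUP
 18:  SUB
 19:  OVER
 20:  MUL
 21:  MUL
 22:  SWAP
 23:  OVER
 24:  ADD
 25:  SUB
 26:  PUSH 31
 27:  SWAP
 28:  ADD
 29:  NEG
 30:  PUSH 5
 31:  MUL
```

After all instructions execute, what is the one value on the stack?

PUSH -10 : -10
DUP      : -10 -10
SUB      : 0
NEG      : 0
PUSH 11  : 0 11
ADD      : 11
PUSH -1  : 11 -1
MUL      : -11
DUP      : -11 -11
DUP      : -11 -11 -11
NEG      : -11 -11 11
PUSH -1  : -11 -11 11 -1
DIV      : -11 -11 -11
SWAP     : -11 -11 -11
PUSH 5   : -11 -11 -11 5
ADD      : -11 -11 -6
DUP      : -11 -11 -6 -6
SUB      : -11 -11 0
OVER     : -11 -11 0 -11
MUL      : -11 -11 0
MUL      : -11 0
SWAP     : 0 -11
OVER     : 0 -11 0
ADD      : 0 -11
SUB      : 11
PUSH 31  : 11 31
SWAP     : 31 11
ADD      : 42
NEG      : -42
PUSH 5   : -42 5
MUL      : -210

-210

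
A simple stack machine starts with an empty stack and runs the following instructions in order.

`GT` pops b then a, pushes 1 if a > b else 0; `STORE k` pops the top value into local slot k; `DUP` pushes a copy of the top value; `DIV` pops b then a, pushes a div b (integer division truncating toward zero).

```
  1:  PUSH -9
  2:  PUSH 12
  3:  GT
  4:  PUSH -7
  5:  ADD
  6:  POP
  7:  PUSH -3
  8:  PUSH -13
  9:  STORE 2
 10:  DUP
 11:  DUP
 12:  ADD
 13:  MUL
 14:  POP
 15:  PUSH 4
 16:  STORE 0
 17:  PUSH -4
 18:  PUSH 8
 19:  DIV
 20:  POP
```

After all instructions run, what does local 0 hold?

PUSH -9  -> -9
PUSH 12  -> -9 12
GT       -> 0
PUSH -7  -> 0 -7
ADD      -> -7
POP      -> (empty)
PUSH -3  -> -3
PUSH -13 -> -3 -13
STORE 2  -> -3
DUP      -> -3 -3
DUP      -> -3 -3 -3
ADD      -> -3 -6
MUL      -> 18
POP      -> (empty)
PUSH 4   -> 4
STORE 0  -> (empty)
PUSH -4  -> -4
PUSH 8   -> -4 8
DIV      -> 0
POP      -> (empty)

4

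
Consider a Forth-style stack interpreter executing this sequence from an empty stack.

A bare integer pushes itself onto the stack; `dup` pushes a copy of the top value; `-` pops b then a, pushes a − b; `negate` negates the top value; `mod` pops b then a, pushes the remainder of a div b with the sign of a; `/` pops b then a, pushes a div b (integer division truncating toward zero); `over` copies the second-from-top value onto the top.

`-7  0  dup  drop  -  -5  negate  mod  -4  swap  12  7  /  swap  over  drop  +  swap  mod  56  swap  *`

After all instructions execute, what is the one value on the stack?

-56

-7      [-7]
0       [-7, 0]
dup     [-7, 0, 0]
drop    [-7, 0]
-       [-7]
-5      [-7, -5]
negate  [-7, 5]
mod     [-2]
-4      [-2, -4]
swap    [-4, -2]
12      [-4, -2, 12]
7       [-4, -2, 12, 7]
/       [-4, -2, 1]
swap    [-4, 1, -2]
over    [-4, 1, -2, 1]
drop    [-4, 1, -2]
+       [-4, -1]
swap    [-1, -4]
mod     [-1]
56      [-1, 56]
swap    [56, -1]
*       [-56]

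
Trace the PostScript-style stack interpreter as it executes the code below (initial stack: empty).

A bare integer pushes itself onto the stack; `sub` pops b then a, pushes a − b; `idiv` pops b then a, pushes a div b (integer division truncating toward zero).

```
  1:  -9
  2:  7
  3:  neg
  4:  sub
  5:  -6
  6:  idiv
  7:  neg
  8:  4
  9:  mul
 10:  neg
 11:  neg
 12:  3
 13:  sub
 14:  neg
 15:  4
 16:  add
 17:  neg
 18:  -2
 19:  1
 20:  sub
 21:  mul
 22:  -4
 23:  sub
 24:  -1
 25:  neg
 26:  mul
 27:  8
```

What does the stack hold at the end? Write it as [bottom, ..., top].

[25, 8]

-9   : -9
7    : -9 7
neg  : -9 -7
sub  : -2
-6   : -2 -6
idiv : 0
neg  : 0
4    : 0 4
mul  : 0
neg  : 0
neg  : 0
3    : 0 3
sub  : -3
neg  : 3
4    : 3 4
add  : 7
neg  : -7
-2   : -7 -2
1    : -7 -2 1
sub  : -7 -3
mul  : 21
-4   : 21 -4
sub  : 25
-1   : 25 -1
neg  : 25 1
mul  : 25
8    : 25 8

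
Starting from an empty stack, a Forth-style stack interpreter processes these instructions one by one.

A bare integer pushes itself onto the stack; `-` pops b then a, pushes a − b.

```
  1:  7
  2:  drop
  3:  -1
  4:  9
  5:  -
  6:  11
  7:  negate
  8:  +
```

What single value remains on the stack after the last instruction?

7      : [7]
drop   : []
-1     : [-1]
9      : [-1, 9]
-      : [-10]
11     : [-10, 11]
negate : [-10, -11]
+      : [-21]

-21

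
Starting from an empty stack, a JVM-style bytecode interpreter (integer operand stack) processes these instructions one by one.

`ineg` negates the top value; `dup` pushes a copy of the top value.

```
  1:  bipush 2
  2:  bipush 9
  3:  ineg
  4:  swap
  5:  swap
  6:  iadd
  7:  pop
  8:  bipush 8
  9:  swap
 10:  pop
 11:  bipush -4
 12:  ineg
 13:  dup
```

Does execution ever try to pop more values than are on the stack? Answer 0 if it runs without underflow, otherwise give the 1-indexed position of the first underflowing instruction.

9

bipush 2 -> [2]
bipush 9 -> [2, 9]
ineg     -> [2, -9]
swap     -> [-9, 2]
swap     -> [2, -9]
iadd     -> [-7]
pop      -> []
bipush 8 -> [8]
swap  — needs 2 operands, stack has 1 → underflow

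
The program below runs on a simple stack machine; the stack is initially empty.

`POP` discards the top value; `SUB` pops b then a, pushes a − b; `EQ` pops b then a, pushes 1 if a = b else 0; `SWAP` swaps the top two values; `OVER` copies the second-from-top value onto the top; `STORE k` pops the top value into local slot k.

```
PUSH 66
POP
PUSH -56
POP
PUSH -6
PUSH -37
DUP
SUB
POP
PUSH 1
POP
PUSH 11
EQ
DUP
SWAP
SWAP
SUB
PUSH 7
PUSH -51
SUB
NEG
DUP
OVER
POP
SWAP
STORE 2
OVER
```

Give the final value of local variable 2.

-58

PUSH 66  : 66
POP      : (empty)
PUSH -56 : -56
POP      : (empty)
PUSH -6  : -6
PUSH -37 : -6 -37
DUP      : -6 -37 -37
SUB      : -6 0
POP      : -6
PUSH 1   : -6 1
POP      : -6
PUSH 11  : -6 11
EQ       : 0
DUP      : 0 0
SWAP     : 0 0
SWAP     : 0 0
SUB      : 0
PUSH 7   : 0 7
PUSH -51 : 0 7 -51
SUB      : 0 58
NEG      : 0 -58
DUP      : 0 -58 -58
OVER     : 0 -58 -58 -58
POP      : 0 -58 -58
SWAP     : 0 -58 -58
STORE 2  : 0 -58
OVER     : 0 -58 0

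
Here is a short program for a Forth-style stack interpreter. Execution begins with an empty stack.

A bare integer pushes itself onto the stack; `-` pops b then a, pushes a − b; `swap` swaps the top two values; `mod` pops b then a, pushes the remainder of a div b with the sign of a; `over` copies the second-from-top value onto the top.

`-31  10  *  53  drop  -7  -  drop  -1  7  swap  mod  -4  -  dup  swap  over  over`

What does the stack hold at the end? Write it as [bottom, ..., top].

[4, 4, 4, 4]

-31  → -31
10   → -31 10
*    → -310
53   → -310 53
drop → -310
-7   → -310 -7
-    → -303
drop → (empty)
-1   → -1
7    → -1 7
swap → 7 -1
mod  → 0
-4   → 0 -4
-    → 4
dup  → 4 4
swap → 4 4
over → 4 4 4
over → 4 4 4 4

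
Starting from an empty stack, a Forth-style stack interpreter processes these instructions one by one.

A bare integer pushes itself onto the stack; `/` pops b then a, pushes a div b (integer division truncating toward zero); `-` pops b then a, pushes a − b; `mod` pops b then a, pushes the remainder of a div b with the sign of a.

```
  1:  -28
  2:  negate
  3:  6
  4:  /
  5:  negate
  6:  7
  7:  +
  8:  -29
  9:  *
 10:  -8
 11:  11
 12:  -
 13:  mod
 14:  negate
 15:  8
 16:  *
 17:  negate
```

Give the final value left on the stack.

-28    : -28
negate : 28
6      : 28 6
/      : 4
negate : -4
7      : -4 7
+      : 3
-29    : 3 -29
*      : -87
-8     : -87 -8
11     : -87 -8 11
-      : -87 -19
mod    : -11
negate : 11
8      : 11 8
*      : 88
negate : -88

-88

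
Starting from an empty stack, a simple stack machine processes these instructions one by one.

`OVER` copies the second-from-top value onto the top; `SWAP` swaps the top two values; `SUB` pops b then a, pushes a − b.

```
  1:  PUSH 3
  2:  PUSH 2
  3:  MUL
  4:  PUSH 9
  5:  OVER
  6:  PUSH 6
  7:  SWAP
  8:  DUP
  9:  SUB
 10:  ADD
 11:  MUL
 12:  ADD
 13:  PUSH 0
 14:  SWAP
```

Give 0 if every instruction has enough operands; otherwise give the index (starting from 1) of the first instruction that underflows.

PUSH 3 → [3]
PUSH 2 → [3, 2]
MUL    → [6]
PUSH 9 → [6, 9]
OVER   → [6, 9, 6]
PUSH 6 → [6, 9, 6, 6]
SWAP   → [6, 9, 6, 6]
DUP    → [6, 9, 6, 6, 6]
SUB    → [6, 9, 6, 0]
ADD    → [6, 9, 6]
MUL    → [6, 54]
ADD    → [60]
PUSH 0 → [60, 0]
SWAP   → [0, 60]

0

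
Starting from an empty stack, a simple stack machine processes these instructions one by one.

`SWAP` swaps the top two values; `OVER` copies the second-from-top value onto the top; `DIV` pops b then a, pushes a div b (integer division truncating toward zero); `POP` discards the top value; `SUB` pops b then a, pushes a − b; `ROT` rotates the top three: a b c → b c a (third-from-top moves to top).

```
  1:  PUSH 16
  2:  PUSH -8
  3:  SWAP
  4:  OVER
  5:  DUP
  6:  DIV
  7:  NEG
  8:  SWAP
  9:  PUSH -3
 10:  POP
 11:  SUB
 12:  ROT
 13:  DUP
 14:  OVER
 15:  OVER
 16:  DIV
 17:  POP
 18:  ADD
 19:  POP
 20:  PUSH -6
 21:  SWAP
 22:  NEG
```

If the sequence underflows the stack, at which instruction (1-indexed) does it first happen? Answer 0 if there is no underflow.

12

PUSH 16 -> [16]
PUSH -8 -> [16, -8]
SWAP    -> [-8, 16]
OVER    -> [-8, 16, -8]
DUP     -> [-8, 16, -8, -8]
DIV     -> [-8, 16, 1]
NEG     -> [-8, 16, -1]
SWAP    -> [-8, -1, 16]
PUSH -3 -> [-8, -1, 16, -3]
POP     -> [-8, -1, 16]
SUB     -> [-8, -17]
ROT  — needs 3 operands, stack has 2 → underflow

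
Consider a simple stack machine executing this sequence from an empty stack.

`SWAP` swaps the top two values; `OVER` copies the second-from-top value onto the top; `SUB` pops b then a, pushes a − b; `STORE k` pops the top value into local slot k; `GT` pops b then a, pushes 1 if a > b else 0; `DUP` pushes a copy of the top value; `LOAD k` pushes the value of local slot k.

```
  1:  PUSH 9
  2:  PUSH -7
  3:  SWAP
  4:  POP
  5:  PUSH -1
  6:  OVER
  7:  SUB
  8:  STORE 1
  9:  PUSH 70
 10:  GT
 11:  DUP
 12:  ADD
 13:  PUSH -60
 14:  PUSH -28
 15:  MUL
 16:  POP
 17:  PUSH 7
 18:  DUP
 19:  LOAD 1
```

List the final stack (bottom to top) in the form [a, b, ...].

[0, 7, 7, 6]

PUSH 9   → 9
PUSH -7  → 9 -7
SWAP     → -7 9
POP      → -7
PUSH -1  → -7 -1
OVER     → -7 -1 -7
SUB      → -7 6
STORE 1  → -7
PUSH 70  → -7 70
GT       → 0
DUP      → 0 0
ADD      → 0
PUSH -60 → 0 -60
PUSH -28 → 0 -60 -28
MUL      → 0 1680
POP      → 0
PUSH 7   → 0 7
DUP      → 0 7 7
LOAD 1   → 0 7 7 6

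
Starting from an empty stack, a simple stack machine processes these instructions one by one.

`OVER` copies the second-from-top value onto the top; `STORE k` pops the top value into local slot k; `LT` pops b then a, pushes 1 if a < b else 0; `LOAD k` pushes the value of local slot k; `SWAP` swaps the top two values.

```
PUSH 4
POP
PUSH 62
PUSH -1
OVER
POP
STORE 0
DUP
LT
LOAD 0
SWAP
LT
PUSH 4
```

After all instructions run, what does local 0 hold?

-1

PUSH 4  -> [4]
POP     -> []
PUSH 62 -> [62]
PUSH -1 -> [62, -1]
OVER    -> [62, -1, 62]
POP     -> [62, -1]
STORE 0 -> [62]
DUP     -> [62, 62]
LT      -> [0]
LOAD 0  -> [0, -1]
SWAP    -> [-1, 0]
LT      -> [1]
PUSH 4  -> [1, 4]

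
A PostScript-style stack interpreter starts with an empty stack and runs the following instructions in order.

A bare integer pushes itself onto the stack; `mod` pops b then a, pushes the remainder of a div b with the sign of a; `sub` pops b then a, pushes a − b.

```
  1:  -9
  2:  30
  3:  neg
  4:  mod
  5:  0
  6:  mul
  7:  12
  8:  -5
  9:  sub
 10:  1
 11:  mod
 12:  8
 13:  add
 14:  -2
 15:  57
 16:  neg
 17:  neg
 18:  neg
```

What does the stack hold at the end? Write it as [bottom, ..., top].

[0, 8, -2, -57]

-9  : [-9]
30  : [-9, 30]
neg : [-9, -30]
mod : [-9]
0   : [-9, 0]
mul : [0]
12  : [0, 12]
-5  : [0, 12, -5]
sub : [0, 17]
1   : [0, 17, 1]
mod : [0, 0]
8   : [0, 0, 8]
add : [0, 8]
-2  : [0, 8, -2]
57  : [0, 8, -2, 57]
neg : [0, 8, -2, -57]
neg : [0, 8, -2, 57]
neg : [0, 8, -2, -57]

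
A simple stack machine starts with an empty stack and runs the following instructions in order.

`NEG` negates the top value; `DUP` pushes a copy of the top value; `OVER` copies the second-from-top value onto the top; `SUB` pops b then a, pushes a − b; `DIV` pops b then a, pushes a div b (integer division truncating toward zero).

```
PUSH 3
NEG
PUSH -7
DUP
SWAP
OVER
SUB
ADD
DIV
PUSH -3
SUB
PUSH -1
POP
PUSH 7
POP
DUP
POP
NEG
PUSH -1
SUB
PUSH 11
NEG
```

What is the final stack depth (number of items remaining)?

2

PUSH 3   [3]
NEG      [-3]
PUSH -7  [-3, -7]
DUP      [-3, -7, -7]
SWAP     [-3, -7, -7]
OVER     [-3, -7, -7, -7]
SUB      [-3, -7, 0]
ADD      [-3, -7]
DIV      [0]
PUSH -3  [0, -3]
SUB      [3]
PUSH -1  [3, -1]
POP      [3]
PUSH 7   [3, 7]
POP      [3]
DUP      [3, 3]
POP      [3]
NEG      [-3]
PUSH -1  [-3, -1]
SUB      [-2]
PUSH 11  [-2, 11]
NEG      [-2, -11]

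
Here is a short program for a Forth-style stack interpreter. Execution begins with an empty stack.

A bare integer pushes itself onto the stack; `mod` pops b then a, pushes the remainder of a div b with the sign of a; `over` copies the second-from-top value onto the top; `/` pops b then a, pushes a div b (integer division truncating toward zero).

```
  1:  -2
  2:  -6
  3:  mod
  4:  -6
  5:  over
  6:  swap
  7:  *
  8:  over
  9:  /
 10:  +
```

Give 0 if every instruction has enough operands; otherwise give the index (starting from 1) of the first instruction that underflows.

0

-2   -> -2
-6   -> -2 -6
mod  -> -2
-6   -> -2 -6
over -> -2 -6 -2
swap -> -2 -2 -6
*    -> -2 12
over -> -2 12 -2
/    -> -2 -6
+    -> -8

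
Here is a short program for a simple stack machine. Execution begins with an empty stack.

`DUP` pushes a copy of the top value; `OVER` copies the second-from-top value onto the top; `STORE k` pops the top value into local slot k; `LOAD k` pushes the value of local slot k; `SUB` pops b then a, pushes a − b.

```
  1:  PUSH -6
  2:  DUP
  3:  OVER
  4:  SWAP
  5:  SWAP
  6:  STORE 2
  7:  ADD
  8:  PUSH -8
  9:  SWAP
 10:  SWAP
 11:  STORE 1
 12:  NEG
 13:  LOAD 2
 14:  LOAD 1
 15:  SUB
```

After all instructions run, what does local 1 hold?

PUSH -6 → [-6]
DUP     → [-6, -6]
OVER    → [-6, -6, -6]
SWAP    → [-6, -6, -6]
SWAP    → [-6, -6, -6]
STORE 2 → [-6, -6]
ADD     → [-12]
PUSH -8 → [-12, -8]
SWAP    → [-8, -12]
SWAP    → [-12, -8]
STORE 1 → [-12]
NEG     → [12]
LOAD 2  → [12, -6]
LOAD 1  → [12, -6, -8]
SUB     → [12, 2]

-8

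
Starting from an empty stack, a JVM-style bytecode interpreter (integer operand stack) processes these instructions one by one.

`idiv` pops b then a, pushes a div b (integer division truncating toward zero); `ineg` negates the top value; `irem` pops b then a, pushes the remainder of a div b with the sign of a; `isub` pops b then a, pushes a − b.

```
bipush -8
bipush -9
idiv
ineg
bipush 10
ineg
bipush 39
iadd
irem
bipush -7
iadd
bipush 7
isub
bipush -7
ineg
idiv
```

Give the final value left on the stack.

-2

bipush -8 → [-8]
bipush -9 → [-8, -9]
idiv      → [0]
ineg      → [0]
bipush 10 → [0, 10]
ineg      → [0, -10]
bipush 39 → [0, -10, 39]
iadd      → [0, 29]
irem      → [0]
bipush -7 → [0, -7]
iadd      → [-7]
bipush 7  → [-7, 7]
isub      → [-14]
bipush -7 → [-14, -7]
ineg      → [-14, 7]
idiv      → [-2]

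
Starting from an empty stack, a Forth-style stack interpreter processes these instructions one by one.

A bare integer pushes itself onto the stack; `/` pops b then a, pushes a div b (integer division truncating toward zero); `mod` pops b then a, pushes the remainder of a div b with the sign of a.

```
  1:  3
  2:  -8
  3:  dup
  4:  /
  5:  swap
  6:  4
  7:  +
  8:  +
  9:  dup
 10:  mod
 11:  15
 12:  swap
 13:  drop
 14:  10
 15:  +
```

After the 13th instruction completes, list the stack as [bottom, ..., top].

3    -> 3
-8   -> 3 -8
dup  -> 3 -8 -8
/    -> 3 1
swap -> 1 3
4    -> 1 3 4
+    -> 1 7
+    -> 8
dup  -> 8 8
mod  -> 0
15   -> 0 15
swap -> 15 0
drop -> 15

[15]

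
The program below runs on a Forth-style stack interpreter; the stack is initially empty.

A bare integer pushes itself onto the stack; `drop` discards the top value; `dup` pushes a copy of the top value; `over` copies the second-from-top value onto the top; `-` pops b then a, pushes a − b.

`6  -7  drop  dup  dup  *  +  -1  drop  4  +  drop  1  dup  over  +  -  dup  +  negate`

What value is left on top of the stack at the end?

2

6      : [6]
-7     : [6, -7]
drop   : [6]
dup    : [6, 6]
dup    : [6, 6, 6]
*      : [6, 36]
+      : [42]
-1     : [42, -1]
drop   : [42]
4      : [42, 4]
+      : [46]
drop   : []
1      : [1]
dup    : [1, 1]
over   : [1, 1, 1]
+      : [1, 2]
-      : [-1]
dup    : [-1, -1]
+      : [-2]
negate : [2]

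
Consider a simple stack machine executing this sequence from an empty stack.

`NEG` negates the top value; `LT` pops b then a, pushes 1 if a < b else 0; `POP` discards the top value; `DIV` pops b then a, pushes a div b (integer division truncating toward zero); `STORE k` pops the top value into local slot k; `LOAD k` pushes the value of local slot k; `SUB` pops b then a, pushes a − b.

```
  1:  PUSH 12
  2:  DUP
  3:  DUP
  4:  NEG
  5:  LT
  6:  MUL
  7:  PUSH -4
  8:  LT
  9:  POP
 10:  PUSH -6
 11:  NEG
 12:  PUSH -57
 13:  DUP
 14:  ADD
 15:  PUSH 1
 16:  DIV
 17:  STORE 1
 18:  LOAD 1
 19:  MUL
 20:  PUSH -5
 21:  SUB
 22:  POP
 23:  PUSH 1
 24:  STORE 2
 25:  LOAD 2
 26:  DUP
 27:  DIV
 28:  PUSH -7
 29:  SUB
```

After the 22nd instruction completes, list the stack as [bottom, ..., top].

[]

PUSH 12  : 12
DUP      : 12 12
DUP      : 12 12 12
NEG      : 12 12 -12
LT       : 12 0
MUL      : 0
PUSH -4  : 0 -4
LT       : 0
POP      : (empty)
PUSH -6  : -6
NEG      : 6
PUSH -57 : 6 -57
DUP      : 6 -57 -57
ADD      : 6 -114
PUSH 1   : 6 -114 1
DIV      : 6 -114
STORE 1  : 6
LOAD 1   : 6 -114
MUL      : -684
PUSH -5  : -684 -5
SUB      : -679
POP      : (empty)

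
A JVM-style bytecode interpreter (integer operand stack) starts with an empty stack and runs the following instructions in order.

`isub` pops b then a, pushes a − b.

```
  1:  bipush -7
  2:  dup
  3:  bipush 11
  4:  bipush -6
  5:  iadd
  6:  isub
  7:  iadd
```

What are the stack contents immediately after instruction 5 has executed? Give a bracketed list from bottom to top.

[-7, -7, 5]

bipush -7  -7
dup        -7 -7
bipush 11  -7 -7 11
bipush -6  -7 -7 11 -6
iadd       -7 -7 5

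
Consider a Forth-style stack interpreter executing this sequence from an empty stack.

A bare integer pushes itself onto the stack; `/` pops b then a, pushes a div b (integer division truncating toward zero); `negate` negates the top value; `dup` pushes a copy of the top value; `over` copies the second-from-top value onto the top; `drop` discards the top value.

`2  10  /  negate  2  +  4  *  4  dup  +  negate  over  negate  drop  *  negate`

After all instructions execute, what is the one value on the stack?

2       [2]
10      [2, 10]
/       [0]
negate  [0]
2       [0, 2]
+       [2]
4       [2, 4]
*       [8]
4       [8, 4]
dup     [8, 4, 4]
+       [8, 8]
negate  [8, -8]
over    [8, -8, 8]
negate  [8, -8, -8]
drop    [8, -8]
*       [-64]
negate  [64]

64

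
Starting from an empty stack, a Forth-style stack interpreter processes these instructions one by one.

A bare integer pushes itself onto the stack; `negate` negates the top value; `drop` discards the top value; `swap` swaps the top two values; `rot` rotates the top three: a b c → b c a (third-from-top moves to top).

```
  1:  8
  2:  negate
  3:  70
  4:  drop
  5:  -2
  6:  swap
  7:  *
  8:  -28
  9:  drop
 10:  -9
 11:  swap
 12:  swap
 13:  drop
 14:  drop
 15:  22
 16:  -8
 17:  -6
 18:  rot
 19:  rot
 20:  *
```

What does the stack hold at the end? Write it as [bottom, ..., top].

[-6, -176]

8       8
negate  -8
70      -8 70
drop    -8
-2      -8 -2
swap    -2 -8
*       16
-28     16 -28
drop    16
-9      16 -9
swap    -9 16
swap    16 -9
drop    16
drop    (empty)
22      22
-8      22 -8
-6      22 -8 -6
rot     -8 -6 22
rot     -6 22 -8
*       -6 -176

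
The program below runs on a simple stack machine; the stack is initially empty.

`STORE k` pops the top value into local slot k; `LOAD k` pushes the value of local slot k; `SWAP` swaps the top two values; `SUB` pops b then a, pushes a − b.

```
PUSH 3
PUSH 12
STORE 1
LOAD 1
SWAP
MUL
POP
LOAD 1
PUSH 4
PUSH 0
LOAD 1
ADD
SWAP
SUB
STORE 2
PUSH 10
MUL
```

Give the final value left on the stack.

120

PUSH 3  -> [3]
PUSH 12 -> [3, 12]
STORE 1 -> [3]
LOAD 1  -> [3, 12]
SWAP    -> [12, 3]
MUL     -> [36]
POP     -> []
LOAD 1  -> [12]
PUSH 4  -> [12, 4]
PUSH 0  -> [12, 4, 0]
LOAD 1  -> [12, 4, 0, 12]
ADD     -> [12, 4, 12]
SWAP    -> [12, 12, 4]
SUB     -> [12, 8]
STORE 2 -> [12]
PUSH 10 -> [12, 10]
MUL     -> [120]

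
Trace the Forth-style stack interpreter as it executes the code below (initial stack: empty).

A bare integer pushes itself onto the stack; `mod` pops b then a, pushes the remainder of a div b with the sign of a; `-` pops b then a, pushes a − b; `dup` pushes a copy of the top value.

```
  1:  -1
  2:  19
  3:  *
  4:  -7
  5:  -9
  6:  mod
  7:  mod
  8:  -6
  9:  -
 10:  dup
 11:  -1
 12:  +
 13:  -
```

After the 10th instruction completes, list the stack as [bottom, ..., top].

-1   -1
19   -1 19
*    -19
-7   -19 -7
-9   -19 -7 -9
mod  -19 -7
mod  -5
-6   -5 -6
-    1
dup  1 1

[1, 1]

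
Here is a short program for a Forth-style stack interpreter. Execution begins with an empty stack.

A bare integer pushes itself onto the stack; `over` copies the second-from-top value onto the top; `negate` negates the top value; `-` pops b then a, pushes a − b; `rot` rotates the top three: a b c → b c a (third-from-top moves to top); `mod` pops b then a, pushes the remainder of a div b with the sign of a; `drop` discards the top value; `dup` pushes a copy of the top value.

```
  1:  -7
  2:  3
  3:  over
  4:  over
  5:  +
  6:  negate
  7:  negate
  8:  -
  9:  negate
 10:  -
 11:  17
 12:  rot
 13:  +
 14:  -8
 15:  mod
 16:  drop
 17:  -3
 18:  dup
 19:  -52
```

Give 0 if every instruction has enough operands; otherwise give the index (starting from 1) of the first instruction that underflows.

12

-7      -7
3       -7 3
over    -7 3 -7
over    -7 3 -7 3
+       -7 3 -4
negate  -7 3 4
negate  -7 3 -4
-       -7 7
negate  -7 -7
-       0
17      0 17
rot  — needs 3 operands, stack has 2 → underflow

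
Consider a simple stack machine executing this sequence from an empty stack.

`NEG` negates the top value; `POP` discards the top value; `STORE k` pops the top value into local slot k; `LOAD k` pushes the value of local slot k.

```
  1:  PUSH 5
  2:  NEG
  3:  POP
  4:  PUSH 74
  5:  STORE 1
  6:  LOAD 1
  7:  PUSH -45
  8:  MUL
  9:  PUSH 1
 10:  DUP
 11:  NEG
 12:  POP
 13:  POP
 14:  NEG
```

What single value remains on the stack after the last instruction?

3330

PUSH 5    [5]
NEG       [-5]
POP       []
PUSH 74   [74]
STORE 1   []
LOAD 1    [74]
PUSH -45  [74, -45]
MUL       [-3330]
PUSH 1    [-3330, 1]
DUP       [-3330, 1, 1]
NEG       [-3330, 1, -1]
POP       [-3330, 1]
POP       [-3330]
NEG       [3330]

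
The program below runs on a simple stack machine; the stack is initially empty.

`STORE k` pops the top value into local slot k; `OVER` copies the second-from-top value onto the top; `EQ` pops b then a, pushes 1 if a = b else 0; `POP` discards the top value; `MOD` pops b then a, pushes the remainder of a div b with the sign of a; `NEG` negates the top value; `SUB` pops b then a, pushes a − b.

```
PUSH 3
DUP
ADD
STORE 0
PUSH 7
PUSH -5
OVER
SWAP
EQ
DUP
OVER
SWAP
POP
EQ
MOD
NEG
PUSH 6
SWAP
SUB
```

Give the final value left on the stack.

6

PUSH 3  → 3
DUP     → 3 3
ADD     → 6
STORE 0 → (empty)
PUSH 7  → 7
PUSH -5 → 7 -5
OVER    → 7 -5 7
SWAP    → 7 7 -5
EQ      → 7 0
DUP     → 7 0 0
OVER    → 7 0 0 0
SWAP    → 7 0 0 0
POP     → 7 0 0
EQ      → 7 1
MOD     → 0
NEG     → 0
PUSH 6  → 0 6
SWAP    → 6 0
SUB     → 6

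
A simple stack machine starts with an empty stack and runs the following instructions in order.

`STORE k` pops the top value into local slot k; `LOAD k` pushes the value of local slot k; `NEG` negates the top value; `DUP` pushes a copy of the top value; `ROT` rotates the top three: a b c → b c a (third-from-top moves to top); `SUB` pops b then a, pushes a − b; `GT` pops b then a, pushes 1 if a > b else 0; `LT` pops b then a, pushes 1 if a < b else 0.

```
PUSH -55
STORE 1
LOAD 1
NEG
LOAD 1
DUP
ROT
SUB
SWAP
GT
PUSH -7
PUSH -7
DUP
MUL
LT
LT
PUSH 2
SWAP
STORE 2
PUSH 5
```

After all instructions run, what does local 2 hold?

PUSH -55 : [-55]
STORE 1  : []
LOAD 1   : [-55]
NEG      : [55]
LOAD 1   : [55, -55]
DUP      : [55, -55, -55]
ROT      : [-55, -55, 55]
SUB      : [-55, -110]
SWAP     : [-110, -55]
GT       : [0]
PUSH -7  : [0, -7]
PUSH -7  : [0, -7, -7]
DUP      : [0, -7, -7, -7]
MUL      : [0, -7, 49]
LT       : [0, 1]
LT       : [1]
PUSH 2   : [1, 2]
SWAP     : [2, 1]
STORE 2  : [2]
PUSH 5   : [2, 5]

1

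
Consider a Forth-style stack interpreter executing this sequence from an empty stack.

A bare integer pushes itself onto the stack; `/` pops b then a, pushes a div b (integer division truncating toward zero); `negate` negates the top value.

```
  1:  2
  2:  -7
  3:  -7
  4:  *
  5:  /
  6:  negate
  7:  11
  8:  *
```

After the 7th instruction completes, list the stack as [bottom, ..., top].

[0, 11]

2      -> 2
-7     -> 2 -7
-7     -> 2 -7 -7
*      -> 2 49
/      -> 0
negate -> 0
11     -> 0 11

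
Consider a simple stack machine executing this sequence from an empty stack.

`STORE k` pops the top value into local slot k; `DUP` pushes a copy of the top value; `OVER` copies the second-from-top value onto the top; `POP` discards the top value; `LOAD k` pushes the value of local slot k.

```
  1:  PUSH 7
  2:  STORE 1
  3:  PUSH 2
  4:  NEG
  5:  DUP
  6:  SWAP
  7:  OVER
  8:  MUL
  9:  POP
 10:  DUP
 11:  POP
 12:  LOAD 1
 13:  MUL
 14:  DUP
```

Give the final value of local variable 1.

7

PUSH 7  → 7
STORE 1 → (empty)
PUSH 2  → 2
NEG     → -2
DUP     → -2 -2
SWAP    → -2 -2
OVER    → -2 -2 -2
MUL     → -2 4
POP     → -2
DUP     → -2 -2
POP     → -2
LOAD 1  → -2 7
MUL     → -14
DUP     → -14 -14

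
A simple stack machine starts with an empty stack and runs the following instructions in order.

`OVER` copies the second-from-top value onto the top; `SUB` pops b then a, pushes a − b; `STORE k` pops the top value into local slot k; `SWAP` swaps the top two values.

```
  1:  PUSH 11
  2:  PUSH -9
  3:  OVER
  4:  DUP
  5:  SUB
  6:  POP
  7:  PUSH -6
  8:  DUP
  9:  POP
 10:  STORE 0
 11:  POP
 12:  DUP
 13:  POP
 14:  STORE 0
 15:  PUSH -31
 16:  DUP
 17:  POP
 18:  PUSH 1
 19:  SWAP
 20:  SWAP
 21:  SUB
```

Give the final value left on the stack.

-32

PUSH 11  → 11
PUSH -9  → 11 -9
OVER     → 11 -9 11
DUP      → 11 -9 11 11
SUB      → 11 -9 0
POP      → 11 -9
PUSH -6  → 11 -9 -6
DUP      → 11 -9 -6 -6
POP      → 11 -9 -6
STORE 0  → 11 -9
POP      → 11
DUP      → 11 11
POP      → 11
STORE 0  → (empty)
PUSH -31 → -31
DUP      → -31 -31
POP      → -31
PUSH 1   → -31 1
SWAP     → 1 -31
SWAP     → -31 1
SUB      → -32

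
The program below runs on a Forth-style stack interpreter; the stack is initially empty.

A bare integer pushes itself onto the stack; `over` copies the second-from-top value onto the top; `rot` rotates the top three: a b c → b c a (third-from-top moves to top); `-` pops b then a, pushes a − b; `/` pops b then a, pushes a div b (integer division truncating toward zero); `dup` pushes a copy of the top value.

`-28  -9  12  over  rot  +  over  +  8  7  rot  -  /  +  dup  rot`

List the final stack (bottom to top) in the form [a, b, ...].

-28  -> [-28]
-9   -> [-28, -9]
12   -> [-28, -9, 12]
over -> [-28, -9, 12, -9]
rot  -> [-28, 12, -9, -9]
+    -> [-28, 12, -18]
over -> [-28, 12, -18, 12]
+    -> [-28, 12, -6]
8    -> [-28, 12, -6, 8]
7    -> [-28, 12, -6, 8, 7]
rot  -> [-28, 12, 8, 7, -6]
-    -> [-28, 12, 8, 13]
/    -> [-28, 12, 0]
+    -> [-28, 12]
dup  -> [-28, 12, 12]
rot  -> [12, 12, -28]

[12, 12, -28]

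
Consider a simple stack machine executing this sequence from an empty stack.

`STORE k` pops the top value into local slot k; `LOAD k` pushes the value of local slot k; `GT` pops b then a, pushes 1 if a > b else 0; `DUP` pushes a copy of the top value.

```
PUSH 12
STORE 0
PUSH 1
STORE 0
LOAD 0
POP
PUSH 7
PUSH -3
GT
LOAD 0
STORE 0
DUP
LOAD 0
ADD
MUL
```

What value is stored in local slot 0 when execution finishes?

1

PUSH 12 → 12
STORE 0 → (empty)
PUSH 1  → 1
STORE 0 → (empty)
LOAD 0  → 1
POP     → (empty)
PUSH 7  → 7
PUSH -3 → 7 -3
GT      → 1
LOAD 0  → 1 1
STORE 0 → 1
DUP     → 1 1
LOAD 0  → 1 1 1
ADD     → 1 2
MUL     → 2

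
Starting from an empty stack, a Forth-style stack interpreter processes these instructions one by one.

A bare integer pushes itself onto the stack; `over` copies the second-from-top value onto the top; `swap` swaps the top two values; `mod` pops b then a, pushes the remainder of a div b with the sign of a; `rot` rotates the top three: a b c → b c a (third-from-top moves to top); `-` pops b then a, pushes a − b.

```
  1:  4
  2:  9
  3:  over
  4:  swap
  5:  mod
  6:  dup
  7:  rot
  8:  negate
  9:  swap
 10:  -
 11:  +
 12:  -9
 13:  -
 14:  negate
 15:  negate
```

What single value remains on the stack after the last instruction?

5

4      : 4
9      : 4 9
over   : 4 9 4
swap   : 4 4 9
mod    : 4 4
dup    : 4 4 4
rot    : 4 4 4
negate : 4 4 -4
swap   : 4 -4 4
-      : 4 -8
+      : -4
-9     : -4 -9
-      : 5
negate : -5
negate : 5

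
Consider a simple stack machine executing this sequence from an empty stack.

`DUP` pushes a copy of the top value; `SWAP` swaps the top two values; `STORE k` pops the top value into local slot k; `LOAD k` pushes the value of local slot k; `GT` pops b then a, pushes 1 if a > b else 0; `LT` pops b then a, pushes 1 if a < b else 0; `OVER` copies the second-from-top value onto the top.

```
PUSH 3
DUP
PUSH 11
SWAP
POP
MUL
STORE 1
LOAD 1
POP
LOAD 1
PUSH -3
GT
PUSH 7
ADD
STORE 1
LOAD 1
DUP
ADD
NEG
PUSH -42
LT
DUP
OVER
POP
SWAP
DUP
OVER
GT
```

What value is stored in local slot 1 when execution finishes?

PUSH 3   -> 3
DUP      -> 3 3
PUSH 11  -> 3 3 11
SWAP     -> 3 11 3
POP      -> 3 11
MUL      -> 33
STORE 1  -> (empty)
LOAD 1   -> 33
POP      -> (empty)
LOAD 1   -> 33
PUSH -3  -> 33 -3
GT       -> 1
PUSH 7   -> 1 7
ADD      -> 8
STORE 1  -> (empty)
LOAD 1   -> 8
DUP      -> 8 8
ADD      -> 16
NEG      -> -16
PUSH -42 -> -16 -42
LT       -> 0
DUP      -> 0 0
OVER     -> 0 0 0
POP      -> 0 0
SWAP     -> 0 0
DUP      -> 0 0 0
OVER     -> 0 0 0 0
GT       -> 0 0 0

8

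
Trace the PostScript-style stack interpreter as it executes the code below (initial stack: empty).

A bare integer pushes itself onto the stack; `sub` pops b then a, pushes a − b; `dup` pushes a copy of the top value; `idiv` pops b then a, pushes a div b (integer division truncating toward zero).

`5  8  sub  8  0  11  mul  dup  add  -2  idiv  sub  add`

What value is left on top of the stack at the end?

5

5    : [5]
8    : [5, 8]
sub  : [-3]
8    : [-3, 8]
0    : [-3, 8, 0]
11   : [-3, 8, 0, 11]
mul  : [-3, 8, 0]
dup  : [-3, 8, 0, 0]
add  : [-3, 8, 0]
-2   : [-3, 8, 0, -2]
idiv : [-3, 8, 0]
sub  : [-3, 8]
add  : [5]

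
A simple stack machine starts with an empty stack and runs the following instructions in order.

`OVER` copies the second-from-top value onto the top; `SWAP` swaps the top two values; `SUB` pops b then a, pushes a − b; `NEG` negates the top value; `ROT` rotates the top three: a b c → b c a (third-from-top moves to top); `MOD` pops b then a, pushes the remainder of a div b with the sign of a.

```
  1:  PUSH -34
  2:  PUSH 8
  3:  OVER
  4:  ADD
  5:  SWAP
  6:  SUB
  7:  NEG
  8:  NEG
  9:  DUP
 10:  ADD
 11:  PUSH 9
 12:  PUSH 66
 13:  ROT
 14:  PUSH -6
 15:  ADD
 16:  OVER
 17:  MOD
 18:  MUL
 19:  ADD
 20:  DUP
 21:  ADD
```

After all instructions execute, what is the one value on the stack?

1338

PUSH -34  -34
PUSH 8    -34 8
OVER      -34 8 -34
ADD       -34 -26
SWAP      -26 -34
SUB       8
NEG       -8
NEG       8
DUP       8 8
ADD       16
PUSH 9    16 9
PUSH 66   16 9 66
ROT       9 66 16
PUSH -6   9 66 16 -6
ADD       9 66 10
OVER      9 66 10 66
MOD       9 66 10
MUL       9 660
ADD       669
DUP       669 669
ADD       1338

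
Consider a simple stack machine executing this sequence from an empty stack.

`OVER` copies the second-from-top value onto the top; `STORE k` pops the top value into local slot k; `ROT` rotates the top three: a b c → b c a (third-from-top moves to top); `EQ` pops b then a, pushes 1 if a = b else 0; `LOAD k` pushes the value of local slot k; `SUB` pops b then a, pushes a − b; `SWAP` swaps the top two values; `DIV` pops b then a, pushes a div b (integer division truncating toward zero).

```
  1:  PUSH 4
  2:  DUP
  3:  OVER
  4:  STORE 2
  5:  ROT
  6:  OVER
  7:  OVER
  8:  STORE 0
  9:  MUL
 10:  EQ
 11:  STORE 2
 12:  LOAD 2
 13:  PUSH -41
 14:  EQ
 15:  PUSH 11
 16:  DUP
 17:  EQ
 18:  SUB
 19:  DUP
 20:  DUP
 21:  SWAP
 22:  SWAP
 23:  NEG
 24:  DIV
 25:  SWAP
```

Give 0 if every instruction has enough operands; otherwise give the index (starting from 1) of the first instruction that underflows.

5

PUSH 4  : 4
DUP     : 4 4
OVER    : 4 4 4
STORE 2 : 4 4
ROT  — needs 3 operands, stack has 2 → underflow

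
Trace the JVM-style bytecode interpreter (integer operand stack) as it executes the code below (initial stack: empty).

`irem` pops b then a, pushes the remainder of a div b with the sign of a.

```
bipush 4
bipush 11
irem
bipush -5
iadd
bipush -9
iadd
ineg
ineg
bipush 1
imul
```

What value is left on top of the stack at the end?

-10

bipush 4  -> 4
bipush 11 -> 4 11
irem      -> 4
bipush -5 -> 4 -5
iadd      -> -1
bipush -9 -> -1 -9
iadd      -> -10
ineg      -> 10
ineg      -> -10
bipush 1  -> -10 1
imul      -> -10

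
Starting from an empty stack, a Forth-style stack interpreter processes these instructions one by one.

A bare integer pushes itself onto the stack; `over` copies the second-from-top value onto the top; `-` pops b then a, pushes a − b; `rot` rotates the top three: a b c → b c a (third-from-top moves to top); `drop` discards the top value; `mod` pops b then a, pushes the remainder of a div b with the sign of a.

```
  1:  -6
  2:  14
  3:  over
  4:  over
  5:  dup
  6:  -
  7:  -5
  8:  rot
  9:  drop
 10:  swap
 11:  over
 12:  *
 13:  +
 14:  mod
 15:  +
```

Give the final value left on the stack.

-6   -> [-6]
14   -> [-6, 14]
over -> [-6, 14, -6]
over -> [-6, 14, -6, 14]
dup  -> [-6, 14, -6, 14, 14]
-    -> [-6, 14, -6, 0]
-5   -> [-6, 14, -6, 0, -5]
rot  -> [-6, 14, 0, -5, -6]
drop -> [-6, 14, 0, -5]
swap -> [-6, 14, -5, 0]
over -> [-6, 14, -5, 0, -5]
*    -> [-6, 14, -5, 0]
+    -> [-6, 14, -5]
mod  -> [-6, 4]
+    -> [-2]

-2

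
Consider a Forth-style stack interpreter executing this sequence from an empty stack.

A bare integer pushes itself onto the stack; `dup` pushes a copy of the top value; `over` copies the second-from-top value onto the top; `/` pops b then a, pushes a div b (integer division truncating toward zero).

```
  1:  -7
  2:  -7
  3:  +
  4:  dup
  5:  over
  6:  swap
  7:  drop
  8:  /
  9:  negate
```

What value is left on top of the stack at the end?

-1

-7      -7
-7      -7 -7
+       -14
dup     -14 -14
over    -14 -14 -14
swap    -14 -14 -14
drop    -14 -14
/       1
negate  -1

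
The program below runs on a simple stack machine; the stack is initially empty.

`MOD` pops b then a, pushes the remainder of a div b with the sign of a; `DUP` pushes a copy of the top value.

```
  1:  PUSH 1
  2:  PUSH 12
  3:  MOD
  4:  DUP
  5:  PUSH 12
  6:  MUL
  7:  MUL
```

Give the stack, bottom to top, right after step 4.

[1, 1]

PUSH 1  → 1
PUSH 12 → 1 12
MOD     → 1
DUP     → 1 1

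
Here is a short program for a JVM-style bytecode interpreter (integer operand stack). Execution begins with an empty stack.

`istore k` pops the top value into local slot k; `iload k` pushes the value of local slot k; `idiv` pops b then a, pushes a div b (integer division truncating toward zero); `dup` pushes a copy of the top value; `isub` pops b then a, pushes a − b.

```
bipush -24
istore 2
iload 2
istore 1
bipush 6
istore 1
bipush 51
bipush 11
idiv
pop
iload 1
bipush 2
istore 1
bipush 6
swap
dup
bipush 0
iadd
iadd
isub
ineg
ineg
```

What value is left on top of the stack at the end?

bipush -24 : -24
istore 2   : (empty)
iload 2    : -24
istore 1   : (empty)
bipush 6   : 6
istore 1   : (empty)
bipush 51  : 51
bipush 11  : 51 11
idiv       : 4
pop        : (empty)
iload 1    : 6
bipush 2   : 6 2
istore 1   : 6
bipush 6   : 6 6
swap       : 6 6
dup        : 6 6 6
bipush 0   : 6 6 6 0
iadd       : 6 6 6
iadd       : 6 12
isub       : -6
ineg       : 6
ineg       : -6

-6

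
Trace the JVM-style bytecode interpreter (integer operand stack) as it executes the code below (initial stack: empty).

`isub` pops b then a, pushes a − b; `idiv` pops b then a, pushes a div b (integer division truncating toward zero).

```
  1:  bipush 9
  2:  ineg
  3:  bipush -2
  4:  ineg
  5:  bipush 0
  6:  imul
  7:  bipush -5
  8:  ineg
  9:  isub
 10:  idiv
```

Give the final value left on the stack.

1

bipush 9  → 9
ineg      → -9
bipush -2 → -9 -2
ineg      → -9 2
bipush 0  → -9 2 0
imul      → -9 0
bipush -5 → -9 0 -5
ineg      → -9 0 5
isub      → -9 -5
idiv      → 1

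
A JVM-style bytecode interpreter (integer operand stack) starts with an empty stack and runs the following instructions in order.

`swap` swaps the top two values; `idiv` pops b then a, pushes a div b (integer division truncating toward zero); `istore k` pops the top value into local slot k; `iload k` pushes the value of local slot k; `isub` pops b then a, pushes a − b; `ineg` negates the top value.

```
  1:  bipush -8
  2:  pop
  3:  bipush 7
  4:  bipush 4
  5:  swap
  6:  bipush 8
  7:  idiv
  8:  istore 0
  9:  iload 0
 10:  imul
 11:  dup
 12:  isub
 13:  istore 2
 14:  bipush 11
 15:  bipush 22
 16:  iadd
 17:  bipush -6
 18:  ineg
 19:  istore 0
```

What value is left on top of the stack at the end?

bipush -8 : [-8]
pop       : []
bipush 7  : [7]
bipush 4  : [7, 4]
swap      : [4, 7]
bipush 8  : [4, 7, 8]
idiv      : [4, 0]
istore 0  : [4]
iload 0   : [4, 0]
imul      : [0]
dup       : [0, 0]
isub      : [0]
istore 2  : []
bipush 11 : [11]
bipush 22 : [11, 22]
iadd      : [33]
bipush -6 : [33, -6]
ineg      : [33, 6]
istore 0  : [33]

33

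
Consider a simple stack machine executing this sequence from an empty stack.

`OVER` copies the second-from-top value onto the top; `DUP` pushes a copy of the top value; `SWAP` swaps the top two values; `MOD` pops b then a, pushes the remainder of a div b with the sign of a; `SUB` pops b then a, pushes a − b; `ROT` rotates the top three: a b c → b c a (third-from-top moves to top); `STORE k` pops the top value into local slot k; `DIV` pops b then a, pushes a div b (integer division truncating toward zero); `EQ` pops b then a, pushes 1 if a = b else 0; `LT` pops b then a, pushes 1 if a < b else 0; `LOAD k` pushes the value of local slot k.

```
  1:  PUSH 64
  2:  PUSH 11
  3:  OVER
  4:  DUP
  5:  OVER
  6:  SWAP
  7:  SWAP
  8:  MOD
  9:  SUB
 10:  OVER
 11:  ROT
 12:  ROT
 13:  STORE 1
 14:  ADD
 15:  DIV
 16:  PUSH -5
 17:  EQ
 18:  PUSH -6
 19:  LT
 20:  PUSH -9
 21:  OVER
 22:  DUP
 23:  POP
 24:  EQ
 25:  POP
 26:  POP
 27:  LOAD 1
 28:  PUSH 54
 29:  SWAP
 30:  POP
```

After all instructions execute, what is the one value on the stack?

PUSH 64 : [64]
PUSH 11 : [64, 11]
OVER    : [64, 11, 64]
DUP     : [64, 11, 64, 64]
OVER    : [64, 11, 64, 64, 64]
SWAP    : [64, 11, 64, 64, 64]
SWAP    : [64, 11, 64, 64, 64]
MOD     : [64, 11, 64, 0]
SUB     : [64, 11, 64]
OVER    : [64, 11, 64, 11]
ROT     : [64, 64, 11, 11]
ROT     : [64, 11, 11, 64]
STORE 1 : [64, 11, 11]
ADD     : [64, 22]
DIV     : [2]
PUSH -5 : [2, -5]
EQ      : [0]
PUSH -6 : [0, -6]
LT      : [0]
PUSH -9 : [0, -9]
OVER    : [0, -9, 0]
DUP     : [0, -9, 0, 0]
POP     : [0, -9, 0]
EQ      : [0, 0]
POP     : [0]
POP     : []
LOAD 1  : [64]
PUSH 54 : [64, 54]
SWAP    : [54, 64]
POP     : [54]

54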